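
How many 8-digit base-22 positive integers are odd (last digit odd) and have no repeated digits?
Last∈{1,3,5,7,9,11,13,15,17,19,21}. Last=0: 0. Last nonzero: 11×20×P(20,6) = 6139584000. Total = 6139584000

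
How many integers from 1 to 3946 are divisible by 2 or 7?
⌊3946/2⌋ + ⌊3946/7⌋ - ⌊3946/14⌋ = 1973 + 563 - 281 = 2255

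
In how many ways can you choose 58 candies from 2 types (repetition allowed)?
C(58+2-1, 2-1) = C(59, 1) = 59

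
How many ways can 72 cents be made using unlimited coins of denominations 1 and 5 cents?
Coefficient of x^72 in 1/(1-x^1) · 1/(1-x^5). Use j coins of 5 for j = 0..⌊72/5⌋ = 14, the rest in 1s: 14 + 1 = 15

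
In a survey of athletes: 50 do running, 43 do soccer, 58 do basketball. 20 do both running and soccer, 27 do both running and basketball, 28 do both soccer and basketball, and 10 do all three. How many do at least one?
|A∪B∪C| = 50+43+58-20-27-28+10 = 86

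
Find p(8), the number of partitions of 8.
Pentagonal recurrence p(n) = p(n-1) + p(n-2) - p(n-5) - p(n-7) + p(n-12) + p(n-15) - ... gives p(0..7) = 1, 1, 2, 3, 5, 7, 11, 15. p(8) = p(7) + p(6) - p(3) - p(1) = 15 + 11 - 3 - 1 = 22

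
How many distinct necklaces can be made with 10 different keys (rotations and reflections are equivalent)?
(10-1)!/2 = 362880/2 = 181440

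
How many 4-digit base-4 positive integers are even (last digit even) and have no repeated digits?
Last∈{0,2}. Last=0: 6. Last nonzero: 1×2×P(2,2) = 4. Total = 10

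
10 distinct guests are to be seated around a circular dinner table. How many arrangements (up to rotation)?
Circular: fix one position, arrange the rest. (10-1)! = 362880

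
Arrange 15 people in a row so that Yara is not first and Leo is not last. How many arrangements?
By inclusion-exclusion: 15! - 2×(15-1)! + (15-2)! = 1307674368000 - 174356582400 + 6227020800 = 1139544806400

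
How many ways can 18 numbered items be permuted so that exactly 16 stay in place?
Choose the 16 fixed points C(18,16) = 153, derange the rest: !2 = Σ_{j=0}^{2} (-1)^j·2!/j! = 2 - 2 + 1 = 1. Product = 153 × 1 = 153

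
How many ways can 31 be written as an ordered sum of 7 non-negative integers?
C(31+7-1, 7-1) = C(37, 6) = 2324784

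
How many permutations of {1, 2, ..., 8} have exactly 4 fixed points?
Choose the 4 fixed points C(8,4) = 70, derange the rest: !4 = Σ_{j=0}^{4} (-1)^j·4!/j! = 24 - 24 + 12 - 4 + 1 = 9. Product = 70 × 9 = 630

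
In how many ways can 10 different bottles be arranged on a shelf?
10! = 3628800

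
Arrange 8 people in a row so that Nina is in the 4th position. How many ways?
Fix one position: (8-1)! = 5040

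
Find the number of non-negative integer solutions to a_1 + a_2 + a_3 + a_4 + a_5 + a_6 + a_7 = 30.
C(30+7-1, 7-1) = C(36, 6) = 1947792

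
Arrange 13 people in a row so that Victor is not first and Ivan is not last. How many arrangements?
By inclusion-exclusion: 13! - 2×(13-1)! + (13-2)! = 6227020800 - 958003200 + 39916800 = 5308934400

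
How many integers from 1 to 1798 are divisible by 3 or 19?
⌊1798/3⌋ + ⌊1798/19⌋ - ⌊1798/57⌋ = 599 + 94 - 31 = 662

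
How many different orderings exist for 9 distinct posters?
9! = 362880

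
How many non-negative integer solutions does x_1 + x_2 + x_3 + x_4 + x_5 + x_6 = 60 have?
C(60+6-1, 6-1) = C(65, 5) = 8259888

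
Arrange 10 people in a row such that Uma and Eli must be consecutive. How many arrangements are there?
Treat the 2 as one block: (10-2+1)! × 2! = 362880 × 2 = 725760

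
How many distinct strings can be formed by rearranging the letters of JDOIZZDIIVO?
11! / (2! × 3! × 1! × 2! × 2! × 1!) = 831600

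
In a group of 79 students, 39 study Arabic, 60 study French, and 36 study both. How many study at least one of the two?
|A∪B| = |A| + |B| - |A∩B| = 39 + 60 - 36 = 63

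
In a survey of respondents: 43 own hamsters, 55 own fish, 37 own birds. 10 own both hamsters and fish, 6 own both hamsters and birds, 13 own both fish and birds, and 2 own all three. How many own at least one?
|A∪B∪C| = 43+55+37-10-6-13+2 = 108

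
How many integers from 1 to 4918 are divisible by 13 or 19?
⌊4918/13⌋ + ⌊4918/19⌋ - ⌊4918/247⌋ = 378 + 258 - 19 = 617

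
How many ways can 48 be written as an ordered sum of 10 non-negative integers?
C(48+10-1, 10-1) = C(57, 9) = 8996462475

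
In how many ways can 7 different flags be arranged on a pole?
7! = 5040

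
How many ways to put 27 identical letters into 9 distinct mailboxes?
C(27+9-1, 9-1) = C(35, 8) = 23535820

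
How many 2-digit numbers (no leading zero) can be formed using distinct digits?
First digit: 9 choices (nonzero). Then descending: 9 × 9 = 81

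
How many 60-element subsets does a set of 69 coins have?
C(69,60) = 69!/(60!×9!) = 56672074888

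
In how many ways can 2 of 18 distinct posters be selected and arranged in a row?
P(18,2) = 18!/(18-2)! = 306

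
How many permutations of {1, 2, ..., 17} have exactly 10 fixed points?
Choose the 10 fixed points C(17,10) = 19448, derange the rest: !7 = Σ_{j=0}^{7} (-1)^j·7!/j! = 5040 - 5040 + 2520 - 840 + 210 - 42 + 7 - 1 = 1854. Product = 19448 × 1854 = 36056592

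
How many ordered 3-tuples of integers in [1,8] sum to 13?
Coefficient of x^13 in (x + x² + ... + x^8)^3. By inclusion-exclusion on dice exceeding 8: Σ_j (-1)^j C(3,j)·C(13-1-8j, 2) = C(3,0)·C(12,2) - C(3,1)·C(4,2) = 1·66 - 3·6 = 48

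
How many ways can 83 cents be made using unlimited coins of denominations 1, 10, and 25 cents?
Coefficient of x^83 in 1/(1-x^1) · 1/(1-x^10) · 1/(1-x^25). Case on j = number of 25-cent coins (j = 0..3); remainder r = 83 - 25j is made from {1,10} in ⌊r/10⌋+1 ways. r = 83, 58, 33, 8 → 9 + 6 + 4 + 1 = 20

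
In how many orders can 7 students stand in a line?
7! = 5040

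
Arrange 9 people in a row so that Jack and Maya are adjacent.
Treat as block: (9-1)! × 2! = 40320 × 2 = 80640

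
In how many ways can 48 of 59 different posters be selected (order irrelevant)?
C(59,48) = 59!/(48!×11!) = 279871768995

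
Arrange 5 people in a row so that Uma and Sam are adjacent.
Treat as block: (5-1)! × 2! = 24 × 2 = 48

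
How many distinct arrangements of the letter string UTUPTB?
6! / (2! × 2! × 1! × 1!) = 180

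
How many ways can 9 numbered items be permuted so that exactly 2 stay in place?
Choose the 2 fixed points C(9,2) = 36, derange the rest: !7 = Σ_{j=0}^{7} (-1)^j·7!/j! = 5040 - 5040 + 2520 - 840 + 210 - 42 + 7 - 1 = 1854. Product = 36 × 1854 = 66744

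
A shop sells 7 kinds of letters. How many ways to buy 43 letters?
C(43+7-1, 7-1) = C(49, 6) = 13983816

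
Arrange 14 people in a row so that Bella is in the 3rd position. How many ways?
Fix one position: (14-1)! = 6227020800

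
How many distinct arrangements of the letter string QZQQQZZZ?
8! / (4! × 4!) = 70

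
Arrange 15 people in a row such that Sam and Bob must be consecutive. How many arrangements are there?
Treat the 2 as one block: (15-2+1)! × 2! = 87178291200 × 2 = 174356582400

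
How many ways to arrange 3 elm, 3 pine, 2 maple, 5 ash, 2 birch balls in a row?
15! / (3! × 3! × 2! × 5! × 2!) = 75675600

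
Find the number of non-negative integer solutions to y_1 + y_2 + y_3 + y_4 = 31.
C(31+4-1, 4-1) = C(34, 3) = 5984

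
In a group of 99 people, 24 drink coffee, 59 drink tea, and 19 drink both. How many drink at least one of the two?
|A∪B| = |A| + |B| - |A∩B| = 24 + 59 - 19 = 64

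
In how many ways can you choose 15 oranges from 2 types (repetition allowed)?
C(15+2-1, 2-1) = C(16, 1) = 16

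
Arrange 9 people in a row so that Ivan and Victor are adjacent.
Treat as block: (9-1)! × 2! = 40320 × 2 = 80640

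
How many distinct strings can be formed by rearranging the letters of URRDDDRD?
8! / (3! × 4! × 1!) = 280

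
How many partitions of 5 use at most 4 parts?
By conjugation, equals partitions of 5 into parts ≤ 4. Let r_j(i) = number of partitions of i into parts ≤ j, for i = 0..5. r_1(i) = 1 for all i; r_j(i) = r_{j-1}(i) + r_j(i-j). Rows j = 2..4: ≤2: 1 1 2 2 3 3; ≤3: 1 1 2 3 4 5; ≤4: 1 1 2 3 5 6. r_4(5) = 6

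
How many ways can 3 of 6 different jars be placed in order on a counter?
P(6,3) = 6!/(6-3)! = 120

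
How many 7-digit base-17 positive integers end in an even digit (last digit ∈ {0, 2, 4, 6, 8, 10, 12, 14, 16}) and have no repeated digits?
Last∈{0,2,4,6,8,10,12,14,16}. Last=0: 5765760. Last nonzero: 8×15×P(15,5) = 43243200. Total = 49008960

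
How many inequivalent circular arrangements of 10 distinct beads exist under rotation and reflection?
(10-1)!/2 = 362880/2 = 181440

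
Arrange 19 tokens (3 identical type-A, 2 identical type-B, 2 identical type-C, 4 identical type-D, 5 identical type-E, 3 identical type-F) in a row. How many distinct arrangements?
19! / (3! × 2! × 2! × 4! × 5! × 3!) = 293318625600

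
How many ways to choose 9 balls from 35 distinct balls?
C(35,9) = 35!/(9!×26!) = 70607460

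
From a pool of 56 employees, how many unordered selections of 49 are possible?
C(56,49) = 56!/(49!×7!) = 231917400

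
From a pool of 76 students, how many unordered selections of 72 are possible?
C(76,72) = 76!/(72!×4!) = 1282975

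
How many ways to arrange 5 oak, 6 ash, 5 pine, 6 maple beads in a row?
22! / (5! × 6! × 5! × 6!) = 150570227808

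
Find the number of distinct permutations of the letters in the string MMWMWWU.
7! / (3! × 3! × 1!) = 140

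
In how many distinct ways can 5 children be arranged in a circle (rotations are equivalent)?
Circular: fix one position, arrange the rest. (5-1)! = 24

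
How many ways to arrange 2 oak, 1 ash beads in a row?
3! / (2! × 1!) = 3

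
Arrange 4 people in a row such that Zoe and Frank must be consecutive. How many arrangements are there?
Treat the 2 as one block: (4-2+1)! × 2! = 6 × 2 = 12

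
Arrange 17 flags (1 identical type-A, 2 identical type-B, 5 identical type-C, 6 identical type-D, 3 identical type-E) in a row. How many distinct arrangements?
17! / (1! × 2! × 5! × 6! × 3!) = 343062720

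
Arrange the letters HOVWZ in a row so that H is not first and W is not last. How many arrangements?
By inclusion-exclusion: 5! - 2×(5-1)! + (5-2)! = 120 - 48 + 6 = 78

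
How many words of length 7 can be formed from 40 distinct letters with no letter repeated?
P(40,7) = 40!/(40-7)! = 93963542400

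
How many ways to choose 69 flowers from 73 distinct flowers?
C(73,69) = 73!/(69!×4!) = 1088430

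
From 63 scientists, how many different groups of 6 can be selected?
C(63,6) = 63!/(6!×57!) = 67945521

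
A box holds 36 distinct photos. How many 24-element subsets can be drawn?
C(36,24) = 36!/(24!×12!) = 1251677700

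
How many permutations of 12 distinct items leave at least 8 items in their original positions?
Exactly j fixed points: C(12,j)·!(12-j); sum over j ≥ 8 (derangement numbers via !m = (m-1)·(!(m-1) + !(m-2)): !0..!4 = 1, 0, 1, 2, 9). Σ_{j=8}^{12} C(12,j)·!(12-j) = C(12,8)·!4 + C(12,9)·!3 + C(12,10)·!2 + C(12,11)·!1 + C(12,12)·!0 = 495·9 + 220·2 + 66·1 + 12·0 + 1·1 = 4962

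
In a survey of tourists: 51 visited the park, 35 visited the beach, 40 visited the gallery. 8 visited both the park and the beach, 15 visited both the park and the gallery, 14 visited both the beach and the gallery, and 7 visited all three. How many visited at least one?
|A∪B∪C| = 51+35+40-8-15-14+7 = 96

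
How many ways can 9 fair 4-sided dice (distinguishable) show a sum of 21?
Coefficient of x^21 in (x + x² + ... + x^4)^9. By inclusion-exclusion on dice exceeding 4: Σ_j (-1)^j C(9,j)·C(21-1-4j, 8) = C(9,0)·C(20,8) - C(9,1)·C(16,8) + C(9,2)·C(12,8) - C(9,3)·C(8,8) = 1·125970 - 9·12870 + 36·495 - 84·1 = 27876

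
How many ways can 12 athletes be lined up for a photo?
12! = 479001600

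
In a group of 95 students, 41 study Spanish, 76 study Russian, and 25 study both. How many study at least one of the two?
|A∪B| = |A| + |B| - |A∩B| = 41 + 76 - 25 = 92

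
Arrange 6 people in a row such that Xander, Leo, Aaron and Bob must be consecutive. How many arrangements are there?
Treat the 4 as one block: (6-4+1)! × 4! = 6 × 24 = 144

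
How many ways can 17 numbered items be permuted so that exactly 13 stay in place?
Choose the 13 fixed points C(17,13) = 2380, derange the rest: !4 = Σ_{j=0}^{4} (-1)^j·4!/j! = 24 - 24 + 12 - 4 + 1 = 9. Product = 2380 × 9 = 21420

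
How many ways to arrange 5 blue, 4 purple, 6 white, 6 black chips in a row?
21! / (5! × 4! × 6! × 6!) = 34220506320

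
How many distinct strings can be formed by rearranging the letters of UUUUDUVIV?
9! / (5! × 2! × 1! × 1!) = 1512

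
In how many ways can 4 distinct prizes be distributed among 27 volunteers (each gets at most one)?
P(27,4) = 27!/(27-4)! = 421200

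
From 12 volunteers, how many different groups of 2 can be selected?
C(12,2) = 12!/(2!×10!) = 66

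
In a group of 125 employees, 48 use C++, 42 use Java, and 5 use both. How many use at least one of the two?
|A∪B| = |A| + |B| - |A∩B| = 48 + 42 - 5 = 85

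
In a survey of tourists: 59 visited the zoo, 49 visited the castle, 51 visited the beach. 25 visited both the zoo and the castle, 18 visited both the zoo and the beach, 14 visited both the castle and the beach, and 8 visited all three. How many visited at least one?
|A∪B∪C| = 59+49+51-25-18-14+8 = 110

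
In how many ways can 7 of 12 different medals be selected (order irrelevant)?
C(12,7) = 12!/(7!×5!) = 792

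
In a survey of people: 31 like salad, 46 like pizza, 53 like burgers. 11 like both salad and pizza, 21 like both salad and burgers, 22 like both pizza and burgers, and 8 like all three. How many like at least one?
|A∪B∪C| = 31+46+53-11-21-22+8 = 84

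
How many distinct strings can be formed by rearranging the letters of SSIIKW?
6! / (2! × 1! × 1! × 2!) = 180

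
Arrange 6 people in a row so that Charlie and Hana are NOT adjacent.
Total - adjacent = 6! - (6-1)!×2 = 720 - 240 = 480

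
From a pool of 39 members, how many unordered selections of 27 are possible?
C(39,27) = 39!/(27!×12!) = 3910797436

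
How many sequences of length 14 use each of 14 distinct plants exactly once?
14! = 87178291200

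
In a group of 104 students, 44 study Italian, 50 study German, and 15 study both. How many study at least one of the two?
|A∪B| = |A| + |B| - |A∩B| = 44 + 50 - 15 = 79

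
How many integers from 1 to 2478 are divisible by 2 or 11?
⌊2478/2⌋ + ⌊2478/11⌋ - ⌊2478/22⌋ = 1239 + 225 - 112 = 1352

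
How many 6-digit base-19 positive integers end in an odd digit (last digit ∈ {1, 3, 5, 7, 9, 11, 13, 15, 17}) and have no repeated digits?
Last∈{1,3,5,7,9,11,13,15,17}. Last=0: 0. Last nonzero: 9×17×P(17,4) = 8739360. Total = 8739360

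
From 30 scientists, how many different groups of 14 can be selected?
C(30,14) = 30!/(14!×16!) = 145422675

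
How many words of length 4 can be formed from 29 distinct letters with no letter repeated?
P(29,4) = 29!/(29-4)! = 570024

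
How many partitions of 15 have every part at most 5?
Let r_j(i) = number of partitions of i into parts ≤ j, for i = 0..15. r_1(i) = 1 for all i; r_j(i) = r_{j-1}(i) + r_j(i-j). Rows j = 2..5: ≤2: 1 1 2 2 3 3 4 4 5 5 6 6 7 7 8 8; ≤3: 1 1 2 3 4 5 7 8 10 12 14 16 19 21 24 27; ≤4: 1 1 2 3 5 6 9 11 15 18 23 27 34 39 47 54; ≤5: 1 1 2 3 5 7 10 13 18 23 30 37 47 57 70 84. r_5(15) = 84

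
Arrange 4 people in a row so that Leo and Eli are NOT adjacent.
Total - adjacent = 4! - (4-1)!×2 = 24 - 12 = 12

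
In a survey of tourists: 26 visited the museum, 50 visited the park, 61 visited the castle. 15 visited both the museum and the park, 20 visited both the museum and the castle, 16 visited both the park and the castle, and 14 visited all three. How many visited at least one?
|A∪B∪C| = 26+50+61-15-20-16+14 = 100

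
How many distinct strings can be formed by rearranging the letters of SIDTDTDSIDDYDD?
14! / (2! × 7! × 2! × 2! × 1!) = 2162160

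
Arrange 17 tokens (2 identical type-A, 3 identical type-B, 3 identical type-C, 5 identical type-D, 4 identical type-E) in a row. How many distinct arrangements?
17! / (2! × 3! × 3! × 5! × 4!) = 1715313600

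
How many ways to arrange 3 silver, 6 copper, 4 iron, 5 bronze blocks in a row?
18! / (3! × 6! × 4! × 5!) = 514594080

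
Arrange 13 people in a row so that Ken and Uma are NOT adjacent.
Total - adjacent = 13! - (13-1)!×2 = 6227020800 - 958003200 = 5269017600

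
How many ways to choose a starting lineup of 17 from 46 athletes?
C(46,17) = 46!/(17!×29!) = 1749695026860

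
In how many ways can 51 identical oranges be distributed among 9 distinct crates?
C(51+9-1, 9-1) = C(59, 8) = 2217471399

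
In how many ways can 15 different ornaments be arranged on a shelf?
15! = 1307674368000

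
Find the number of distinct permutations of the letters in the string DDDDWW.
6! / (4! × 2!) = 15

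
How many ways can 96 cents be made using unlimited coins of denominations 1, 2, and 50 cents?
Coefficient of x^96 in 1/(1-x^1) · 1/(1-x^2) · 1/(1-x^50). Case on j = number of 50-cent coins (j = 0..1); remainder r = 96 - 50j is made from {1,2} in ⌊r/2⌋+1 ways. r = 96, 46 → 49 + 24 = 73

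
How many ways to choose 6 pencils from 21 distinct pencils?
C(21,6) = 21!/(6!×15!) = 54264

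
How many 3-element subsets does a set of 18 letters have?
C(18,3) = 18!/(3!×15!) = 816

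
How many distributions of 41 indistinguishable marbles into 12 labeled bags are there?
C(41+12-1, 12-1) = C(52, 11) = 60403728840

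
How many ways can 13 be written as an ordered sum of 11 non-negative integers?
C(13+11-1, 11-1) = C(23, 10) = 1144066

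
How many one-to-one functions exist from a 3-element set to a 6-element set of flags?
P(6,3) = 6!/(6-3)! = 120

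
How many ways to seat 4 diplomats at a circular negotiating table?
Circular: fix one position, arrange the rest. (4-1)! = 6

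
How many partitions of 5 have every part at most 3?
Let r_j(i) = number of partitions of i into parts ≤ j, for i = 0..5. r_1(i) = 1 for all i; r_j(i) = r_{j-1}(i) + r_j(i-j). Rows j = 2..3: ≤2: 1 1 2 2 3 3; ≤3: 1 1 2 3 4 5. r_3(5) = 5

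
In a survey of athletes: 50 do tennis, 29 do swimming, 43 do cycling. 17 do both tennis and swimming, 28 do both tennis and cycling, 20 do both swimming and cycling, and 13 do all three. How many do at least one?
|A∪B∪C| = 50+29+43-17-28-20+13 = 70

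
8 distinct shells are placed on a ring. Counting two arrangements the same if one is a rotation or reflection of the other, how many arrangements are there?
(8-1)!/2 = 5040/2 = 2520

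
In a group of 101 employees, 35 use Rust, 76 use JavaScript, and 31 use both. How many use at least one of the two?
|A∪B| = |A| + |B| - |A∩B| = 35 + 76 - 31 = 80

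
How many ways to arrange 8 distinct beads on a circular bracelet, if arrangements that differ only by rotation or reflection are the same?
(8-1)!/2 = 5040/2 = 2520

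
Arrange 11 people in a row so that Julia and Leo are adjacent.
Treat as block: (11-1)! × 2! = 3628800 × 2 = 7257600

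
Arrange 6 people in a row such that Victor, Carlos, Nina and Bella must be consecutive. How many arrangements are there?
Treat the 4 as one block: (6-4+1)! × 4! = 6 × 24 = 144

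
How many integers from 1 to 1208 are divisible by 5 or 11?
⌊1208/5⌋ + ⌊1208/11⌋ - ⌊1208/55⌋ = 241 + 109 - 21 = 329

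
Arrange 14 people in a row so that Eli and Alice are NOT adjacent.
Total - adjacent = 14! - (14-1)!×2 = 87178291200 - 12454041600 = 74724249600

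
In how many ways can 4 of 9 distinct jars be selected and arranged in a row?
P(9,4) = 9!/(9-4)! = 3024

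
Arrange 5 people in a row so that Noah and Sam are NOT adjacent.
Total - adjacent = 5! - (5-1)!×2 = 120 - 48 = 72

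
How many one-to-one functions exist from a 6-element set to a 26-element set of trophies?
P(26,6) = 26!/(26-6)! = 165765600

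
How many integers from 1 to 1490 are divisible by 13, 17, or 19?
⌊1490/13⌋+⌊1490/17⌋+⌊1490/19⌋ - ⌊1490/221⌋-⌊1490/247⌋-⌊1490/323⌋ + ⌊1490/4199⌋ = 114+87+78 - 6-6-4 + 0 = 263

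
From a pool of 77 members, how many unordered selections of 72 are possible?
C(77,72) = 77!/(72!×5!) = 19757815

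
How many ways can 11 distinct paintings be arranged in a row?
11! = 39916800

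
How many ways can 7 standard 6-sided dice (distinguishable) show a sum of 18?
Coefficient of x^18 in (x + x² + ... + x^6)^7. By inclusion-exclusion on dice exceeding 6: Σ_j (-1)^j C(7,j)·C(18-1-6j, 6) = C(7,0)·C(17,6) - C(7,1)·C(11,6) = 1·12376 - 7·462 = 9142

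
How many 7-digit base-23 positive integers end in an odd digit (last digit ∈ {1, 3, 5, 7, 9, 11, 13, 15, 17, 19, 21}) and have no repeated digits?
Last∈{1,3,5,7,9,11,13,15,17,19,21}. Last=0: 0. Last nonzero: 11×21×P(21,5) = 564074280. Total = 564074280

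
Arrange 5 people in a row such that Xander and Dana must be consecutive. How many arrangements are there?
Treat the 2 as one block: (5-2+1)! × 2! = 24 × 2 = 48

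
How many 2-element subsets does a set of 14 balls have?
C(14,2) = 14!/(2!×12!) = 91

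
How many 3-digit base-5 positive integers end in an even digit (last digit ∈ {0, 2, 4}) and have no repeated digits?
Last∈{0,2,4}. Last=0: 12. Last nonzero: 2×3×P(3,1) = 18. Total = 30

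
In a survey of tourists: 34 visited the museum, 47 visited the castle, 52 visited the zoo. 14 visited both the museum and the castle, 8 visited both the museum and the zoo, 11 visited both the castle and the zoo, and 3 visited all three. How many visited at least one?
|A∪B∪C| = 34+47+52-14-8-11+3 = 103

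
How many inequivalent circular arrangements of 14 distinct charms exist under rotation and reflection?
(14-1)!/2 = 6227020800/2 = 3113510400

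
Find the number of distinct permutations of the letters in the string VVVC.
4! / (1! × 3!) = 4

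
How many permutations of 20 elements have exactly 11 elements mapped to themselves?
Choose the 11 fixed points C(20,11) = 167960, derange the rest: !9 = Σ_{j=0}^{9} (-1)^j·9!/j! = 362880 - 362880 + 181440 - 60480 + 15120 - 3024 + 504 - 72 + 9 - 1 = 133496. Product = 167960 × 133496 = 22421988160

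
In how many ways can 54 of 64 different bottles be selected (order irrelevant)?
C(64,54) = 64!/(54!×10!) = 151473214816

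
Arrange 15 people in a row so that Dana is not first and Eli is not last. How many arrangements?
By inclusion-exclusion: 15! - 2×(15-1)! + (15-2)! = 1307674368000 - 174356582400 + 6227020800 = 1139544806400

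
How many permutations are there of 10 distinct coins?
10! = 3628800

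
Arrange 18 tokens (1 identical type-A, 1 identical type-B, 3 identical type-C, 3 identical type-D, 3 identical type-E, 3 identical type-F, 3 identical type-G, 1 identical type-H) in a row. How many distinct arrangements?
18! / (1! × 1! × 3! × 3! × 3! × 3! × 3! × 1!) = 823350528000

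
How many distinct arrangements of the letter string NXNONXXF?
8! / (3! × 3! × 1! × 1!) = 1120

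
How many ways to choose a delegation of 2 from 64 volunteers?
C(64,2) = 64!/(2!×62!) = 2016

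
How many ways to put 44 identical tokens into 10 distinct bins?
C(44+10-1, 10-1) = C(53, 9) = 4431613550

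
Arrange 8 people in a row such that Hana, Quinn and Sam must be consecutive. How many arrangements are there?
Treat the 3 as one block: (8-3+1)! × 3! = 720 × 6 = 4320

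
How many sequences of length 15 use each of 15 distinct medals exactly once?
15! = 1307674368000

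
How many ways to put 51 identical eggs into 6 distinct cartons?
C(51+6-1, 6-1) = C(56, 5) = 3819816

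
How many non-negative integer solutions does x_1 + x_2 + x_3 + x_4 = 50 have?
C(50+4-1, 4-1) = C(53, 3) = 23426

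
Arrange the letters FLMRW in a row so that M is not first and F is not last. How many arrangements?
By inclusion-exclusion: 5! - 2×(5-1)! + (5-2)! = 120 - 48 + 6 = 78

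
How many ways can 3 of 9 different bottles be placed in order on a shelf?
P(9,3) = 9!/(9-3)! = 504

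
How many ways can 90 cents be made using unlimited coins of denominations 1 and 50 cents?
Coefficient of x^90 in 1/(1-x^1) · 1/(1-x^50). Use j coins of 50 for j = 0..⌊90/50⌋ = 1, the rest in 1s: 1 + 1 = 2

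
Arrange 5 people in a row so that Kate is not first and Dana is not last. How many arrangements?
By inclusion-exclusion: 5! - 2×(5-1)! + (5-2)! = 120 - 48 + 6 = 78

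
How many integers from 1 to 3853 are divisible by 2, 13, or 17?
⌊3853/2⌋+⌊3853/13⌋+⌊3853/17⌋ - ⌊3853/26⌋-⌊3853/34⌋-⌊3853/221⌋ + ⌊3853/442⌋ = 1926+296+226 - 148-113-17 + 8 = 2178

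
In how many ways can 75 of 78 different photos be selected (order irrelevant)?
C(78,75) = 78!/(75!×3!) = 76076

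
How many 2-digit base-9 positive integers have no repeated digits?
First digit: 8 choices (nonzero). Then descending: 8 × 8 = 64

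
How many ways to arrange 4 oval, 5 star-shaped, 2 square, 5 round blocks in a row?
16! / (4! × 5! × 2! × 5!) = 30270240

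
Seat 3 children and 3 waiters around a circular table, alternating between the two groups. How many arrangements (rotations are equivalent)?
Fix one of the children: (3-1)! ways for the remaining children, × 3! ways for the waiters = 2 × 6 = 12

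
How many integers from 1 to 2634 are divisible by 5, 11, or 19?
⌊2634/5⌋+⌊2634/11⌋+⌊2634/19⌋ - ⌊2634/55⌋-⌊2634/95⌋-⌊2634/209⌋ + ⌊2634/1045⌋ = 526+239+138 - 47-27-12 + 2 = 819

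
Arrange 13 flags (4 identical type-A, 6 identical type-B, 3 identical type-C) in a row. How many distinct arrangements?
13! / (4! × 6! × 3!) = 60060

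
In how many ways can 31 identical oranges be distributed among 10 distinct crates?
C(31+10-1, 10-1) = C(40, 9) = 273438880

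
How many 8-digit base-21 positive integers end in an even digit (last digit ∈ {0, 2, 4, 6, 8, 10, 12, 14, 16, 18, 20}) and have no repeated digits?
Last∈{0,2,4,6,8,10,12,14,16,18,20}. Last=0: 390700800. Last nonzero: 10×19×P(19,6) = 3711657600. Total = 4102358400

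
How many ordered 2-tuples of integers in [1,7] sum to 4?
Coefficient of x^4 in (x + x² + ... + x^7)^2. By inclusion-exclusion on dice exceeding 7: Σ_j (-1)^j C(2,j)·C(4-1-7j, 1) = C(2,0)·C(3,1) = 1·3 = 3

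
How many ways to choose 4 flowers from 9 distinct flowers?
C(9,4) = 9!/(4!×5!) = 126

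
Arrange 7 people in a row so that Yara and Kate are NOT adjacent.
Total - adjacent = 7! - (7-1)!×2 = 5040 - 1440 = 3600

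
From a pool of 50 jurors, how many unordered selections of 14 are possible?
C(50,14) = 50!/(14!×36!) = 937845656300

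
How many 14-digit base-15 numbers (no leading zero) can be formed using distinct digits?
First digit: 14 choices (nonzero). Then descending: 14 × 14 × 13 × 12 × 11 × 10 × 9 × 8 × 7 × 6 × 5 × 4 × 3 × 2 = 1220496076800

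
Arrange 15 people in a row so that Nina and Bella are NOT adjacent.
Total - adjacent = 15! - (15-1)!×2 = 1307674368000 - 174356582400 = 1133317785600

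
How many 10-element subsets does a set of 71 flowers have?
C(71,10) = 71!/(10!×61!) = 461738052776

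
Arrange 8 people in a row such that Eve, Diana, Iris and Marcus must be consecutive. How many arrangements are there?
Treat the 4 as one block: (8-4+1)! × 4! = 120 × 24 = 2880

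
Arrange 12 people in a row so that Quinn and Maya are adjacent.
Treat as block: (12-1)! × 2! = 39916800 × 2 = 79833600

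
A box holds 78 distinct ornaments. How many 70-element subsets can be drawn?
C(78,70) = 78!/(70!×8!) = 23446881315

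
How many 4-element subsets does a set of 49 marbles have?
C(49,4) = 49!/(4!×45!) = 211876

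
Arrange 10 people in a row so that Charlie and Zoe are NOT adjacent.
Total - adjacent = 10! - (10-1)!×2 = 3628800 - 725760 = 2903040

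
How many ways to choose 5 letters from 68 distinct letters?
C(68,5) = 68!/(5!×63!) = 10424128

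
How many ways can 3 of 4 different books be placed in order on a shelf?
P(4,3) = 4!/(4-3)! = 24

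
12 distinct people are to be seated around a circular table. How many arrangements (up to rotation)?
Circular: fix one position, arrange the rest. (12-1)! = 39916800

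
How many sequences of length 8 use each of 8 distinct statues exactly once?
8! = 40320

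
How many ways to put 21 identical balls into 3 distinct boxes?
C(21+3-1, 3-1) = C(23, 2) = 253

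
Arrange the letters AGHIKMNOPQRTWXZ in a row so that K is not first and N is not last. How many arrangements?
By inclusion-exclusion: 15! - 2×(15-1)! + (15-2)! = 1307674368000 - 174356582400 + 6227020800 = 1139544806400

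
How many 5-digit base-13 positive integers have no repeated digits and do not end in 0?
Last digit: 12 nonzero choices. First digit: 11 (nonzero, ≠last). Middle 3: P(11,3) = 990. Total = 130680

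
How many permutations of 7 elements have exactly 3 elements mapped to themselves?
Choose the 3 fixed points C(7,3) = 35, derange the rest: !4 = Σ_{j=0}^{4} (-1)^j·4!/j! = 24 - 24 + 12 - 4 + 1 = 9. Product = 35 × 9 = 315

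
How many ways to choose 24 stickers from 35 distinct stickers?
C(35,24) = 35!/(24!×11!) = 417225900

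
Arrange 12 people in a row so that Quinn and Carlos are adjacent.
Treat as block: (12-1)! × 2! = 39916800 × 2 = 79833600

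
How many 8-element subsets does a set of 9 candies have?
C(9,8) = 9!/(8!×1!) = 9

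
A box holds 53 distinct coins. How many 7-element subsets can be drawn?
C(53,7) = 53!/(7!×46!) = 154143080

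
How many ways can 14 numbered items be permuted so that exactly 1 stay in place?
Choose the 1 fixed point C(14,1) = 14, derange the rest: !13 = Σ_{j=0}^{13} (-1)^j·13!/j! = 6227020800 - 6227020800 + 3113510400 - 1037836800 + 259459200 - 51891840 + 8648640 - 1235520 + 154440 - 17160 + 1716 - 156 + 13 - 1 = 2290792932. Product = 14 × 2290792932 = 32071101048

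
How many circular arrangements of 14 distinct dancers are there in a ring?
Circular: fix one position, arrange the rest. (14-1)! = 6227020800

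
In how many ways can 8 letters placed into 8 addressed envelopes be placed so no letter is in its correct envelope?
!8 = Σ_{j=0}^{8} (-1)^j·8!/j! = 40320 - 40320 + 20160 - 6720 + 1680 - 336 + 56 - 8 + 1 = 14833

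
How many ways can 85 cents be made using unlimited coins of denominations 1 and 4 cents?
Coefficient of x^85 in 1/(1-x^1) · 1/(1-x^4). Use j coins of 4 for j = 0..⌊85/4⌋ = 21, the rest in 1s: 21 + 1 = 22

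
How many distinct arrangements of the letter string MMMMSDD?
7! / (1! × 4! × 2!) = 105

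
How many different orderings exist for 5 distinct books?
5! = 120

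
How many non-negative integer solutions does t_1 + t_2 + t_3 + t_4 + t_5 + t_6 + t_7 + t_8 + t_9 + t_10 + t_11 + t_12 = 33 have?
C(33+12-1, 12-1) = C(44, 11) = 7669339132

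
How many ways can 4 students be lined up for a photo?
4! = 24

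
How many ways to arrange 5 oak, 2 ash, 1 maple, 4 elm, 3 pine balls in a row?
15! / (5! × 2! × 1! × 4! × 3!) = 37837800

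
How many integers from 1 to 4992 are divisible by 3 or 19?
⌊4992/3⌋ + ⌊4992/19⌋ - ⌊4992/57⌋ = 1664 + 262 - 87 = 1839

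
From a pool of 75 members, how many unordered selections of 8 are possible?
C(75,8) = 75!/(8!×67!) = 16871053725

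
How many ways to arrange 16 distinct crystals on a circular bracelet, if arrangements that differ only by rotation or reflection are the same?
(16-1)!/2 = 1307674368000/2 = 653837184000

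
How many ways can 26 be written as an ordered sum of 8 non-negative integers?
C(26+8-1, 8-1) = C(33, 7) = 4272048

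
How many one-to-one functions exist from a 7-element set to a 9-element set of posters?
P(9,7) = 9!/(9-7)! = 181440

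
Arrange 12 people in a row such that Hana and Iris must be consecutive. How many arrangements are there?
Treat the 2 as one block: (12-2+1)! × 2! = 39916800 × 2 = 79833600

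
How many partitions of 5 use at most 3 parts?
By conjugation, equals partitions of 5 into parts ≤ 3. Let r_j(i) = number of partitions of i into parts ≤ j, for i = 0..5. r_1(i) = 1 for all i; r_j(i) = r_{j-1}(i) + r_j(i-j). Rows j = 2..3: ≤2: 1 1 2 2 3 3; ≤3: 1 1 2 3 4 5. r_3(5) = 5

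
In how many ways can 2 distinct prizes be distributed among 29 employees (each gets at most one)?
P(29,2) = 29!/(29-2)! = 812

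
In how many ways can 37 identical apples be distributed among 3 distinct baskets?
C(37+3-1, 3-1) = C(39, 2) = 741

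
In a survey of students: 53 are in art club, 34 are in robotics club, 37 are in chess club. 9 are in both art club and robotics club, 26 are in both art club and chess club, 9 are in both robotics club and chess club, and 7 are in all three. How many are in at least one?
|A∪B∪C| = 53+34+37-9-26-9+7 = 87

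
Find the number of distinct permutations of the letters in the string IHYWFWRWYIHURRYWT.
17! / (2! × 1! × 3! × 3! × 2! × 4! × 1! × 1!) = 102918816000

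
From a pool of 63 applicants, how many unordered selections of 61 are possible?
C(63,61) = 63!/(61!×2!) = 1953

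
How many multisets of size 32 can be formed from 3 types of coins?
C(32+3-1, 3-1) = C(34, 2) = 561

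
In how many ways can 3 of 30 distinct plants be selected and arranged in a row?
P(30,3) = 30!/(30-3)! = 24360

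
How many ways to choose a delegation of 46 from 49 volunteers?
C(49,46) = 49!/(46!×3!) = 18424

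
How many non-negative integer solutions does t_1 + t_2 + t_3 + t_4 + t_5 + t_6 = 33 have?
C(33+6-1, 6-1) = C(38, 5) = 501942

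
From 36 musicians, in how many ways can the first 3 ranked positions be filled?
P(36,3) = 36!/(36-3)! = 42840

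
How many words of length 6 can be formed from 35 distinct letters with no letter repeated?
P(35,6) = 35!/(35-6)! = 1168675200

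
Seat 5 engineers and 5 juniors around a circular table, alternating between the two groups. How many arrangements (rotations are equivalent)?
Fix one of the engineers: (5-1)! ways for the remaining engineers, × 5! ways for the juniors = 24 × 120 = 2880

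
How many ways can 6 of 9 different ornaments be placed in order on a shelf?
P(9,6) = 9!/(9-6)! = 60480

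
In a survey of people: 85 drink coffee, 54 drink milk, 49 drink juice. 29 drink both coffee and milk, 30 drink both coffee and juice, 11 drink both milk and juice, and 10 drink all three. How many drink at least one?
|A∪B∪C| = 85+54+49-29-30-11+10 = 128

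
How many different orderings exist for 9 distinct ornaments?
9! = 362880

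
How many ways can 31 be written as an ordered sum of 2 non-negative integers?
C(31+2-1, 2-1) = C(32, 1) = 32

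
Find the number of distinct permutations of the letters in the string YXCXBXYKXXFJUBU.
15! / (1! × 2! × 2! × 2! × 1! × 5! × 1! × 1!) = 1362160800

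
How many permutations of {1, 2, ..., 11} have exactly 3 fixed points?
Choose the 3 fixed points C(11,3) = 165, derange the rest: !8 = Σ_{j=0}^{8} (-1)^j·8!/j! = 40320 - 40320 + 20160 - 6720 + 1680 - 336 + 56 - 8 + 1 = 14833. Product = 165 × 14833 = 2447445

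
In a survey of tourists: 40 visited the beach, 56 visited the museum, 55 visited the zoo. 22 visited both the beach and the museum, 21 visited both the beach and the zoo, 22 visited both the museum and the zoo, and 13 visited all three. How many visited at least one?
|A∪B∪C| = 40+56+55-22-21-22+13 = 99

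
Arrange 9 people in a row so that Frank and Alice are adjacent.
Treat as block: (9-1)! × 2! = 40320 × 2 = 80640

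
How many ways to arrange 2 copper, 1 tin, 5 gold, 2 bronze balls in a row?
10! / (2! × 1! × 5! × 2!) = 7560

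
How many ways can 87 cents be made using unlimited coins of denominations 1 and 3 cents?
Coefficient of x^87 in 1/(1-x^1) · 1/(1-x^3). Use j coins of 3 for j = 0..⌊87/3⌋ = 29, the rest in 1s: 29 + 1 = 30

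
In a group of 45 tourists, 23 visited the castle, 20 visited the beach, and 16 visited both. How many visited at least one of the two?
|A∪B| = |A| + |B| - |A∩B| = 23 + 20 - 16 = 27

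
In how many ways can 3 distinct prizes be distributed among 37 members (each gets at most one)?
P(37,3) = 37!/(37-3)! = 46620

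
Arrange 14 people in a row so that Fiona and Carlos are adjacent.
Treat as block: (14-1)! × 2! = 6227020800 × 2 = 12454041600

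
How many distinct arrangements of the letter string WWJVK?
5! / (1! × 1! × 2! × 1!) = 60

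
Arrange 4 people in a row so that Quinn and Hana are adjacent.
Treat as block: (4-1)! × 2! = 6 × 2 = 12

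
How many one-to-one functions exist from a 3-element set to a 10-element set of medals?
P(10,3) = 10!/(10-3)! = 720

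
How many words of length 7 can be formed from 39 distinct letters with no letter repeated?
P(39,7) = 39!/(39-7)! = 77519922480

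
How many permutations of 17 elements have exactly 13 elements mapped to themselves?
Choose the 13 fixed points C(17,13) = 2380, derange the rest: !4 = Σ_{j=0}^{4} (-1)^j·4!/j! = 24 - 24 + 12 - 4 + 1 = 9. Product = 2380 × 9 = 21420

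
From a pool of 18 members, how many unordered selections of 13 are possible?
C(18,13) = 18!/(13!×5!) = 8568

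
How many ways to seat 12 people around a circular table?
Circular: fix one position, arrange the rest. (12-1)! = 39916800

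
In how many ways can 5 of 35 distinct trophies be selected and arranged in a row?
P(35,5) = 35!/(35-5)! = 38955840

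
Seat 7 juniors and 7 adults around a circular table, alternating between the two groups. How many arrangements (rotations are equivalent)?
Fix one of the juniors: (7-1)! ways for the remaining juniors, × 7! ways for the adults = 720 × 5040 = 3628800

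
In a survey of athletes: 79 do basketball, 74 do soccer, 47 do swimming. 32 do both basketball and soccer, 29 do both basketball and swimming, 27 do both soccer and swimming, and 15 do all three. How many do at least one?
|A∪B∪C| = 79+74+47-32-29-27+15 = 127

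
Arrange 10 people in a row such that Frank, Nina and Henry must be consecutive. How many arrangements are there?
Treat the 3 as one block: (10-3+1)! × 3! = 40320 × 6 = 241920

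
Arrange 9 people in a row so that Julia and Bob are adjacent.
Treat as block: (9-1)! × 2! = 40320 × 2 = 80640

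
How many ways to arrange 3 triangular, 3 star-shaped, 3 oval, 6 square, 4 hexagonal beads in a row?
19! / (3! × 3! × 3! × 6! × 4!) = 32590958400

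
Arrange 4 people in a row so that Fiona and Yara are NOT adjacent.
Total - adjacent = 4! - (4-1)!×2 = 24 - 12 = 12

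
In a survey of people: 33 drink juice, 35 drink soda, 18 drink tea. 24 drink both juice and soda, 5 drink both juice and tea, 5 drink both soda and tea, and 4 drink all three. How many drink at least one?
|A∪B∪C| = 33+35+18-24-5-5+4 = 56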